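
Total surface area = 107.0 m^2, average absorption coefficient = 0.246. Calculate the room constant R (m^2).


Given values:
  S = 107.0 m^2, alpha = 0.246
Formula: R = S * alpha / (1 - alpha)
Numerator: 107.0 * 0.246 = 26.322
Denominator: 1 - 0.246 = 0.754
R = 26.322 / 0.754 = 34.91

34.91 m^2


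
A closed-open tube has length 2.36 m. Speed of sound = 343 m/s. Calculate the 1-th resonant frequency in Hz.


Given values:
  Tube type: closed-open, L = 2.36 m, c = 343 m/s, n = 1
Formula: f_n = (2n - 1) * c / (4 * L)
Compute 2n - 1 = 2*1 - 1 = 1
Compute 4 * L = 4 * 2.36 = 9.44
f = 1 * 343 / 9.44
f = 36.33

36.33 Hz


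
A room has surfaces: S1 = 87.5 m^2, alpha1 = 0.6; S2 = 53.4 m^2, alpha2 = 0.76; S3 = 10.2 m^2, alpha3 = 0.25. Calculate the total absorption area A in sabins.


Given surfaces:
  Surface 1: 87.5 * 0.6 = 52.5
  Surface 2: 53.4 * 0.76 = 40.584
  Surface 3: 10.2 * 0.25 = 2.55
Formula: A = sum(Si * alpha_i)
A = 52.5 + 40.584 + 2.55
A = 95.63

95.63 sabins


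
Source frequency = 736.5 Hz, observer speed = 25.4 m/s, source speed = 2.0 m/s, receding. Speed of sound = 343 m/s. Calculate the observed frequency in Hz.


Given values:
  f_s = 736.5 Hz, v_o = 25.4 m/s, v_s = 2.0 m/s
  Direction: receding
Formula: f_o = f_s * (c - v_o) / (c + v_s)
Numerator: c - v_o = 343 - 25.4 = 317.6
Denominator: c + v_s = 343 + 2.0 = 345.0
f_o = 736.5 * 317.6 / 345.0 = 678.01

678.01 Hz


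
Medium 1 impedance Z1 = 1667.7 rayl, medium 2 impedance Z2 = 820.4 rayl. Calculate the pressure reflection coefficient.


Given values:
  Z1 = 1667.7 rayl, Z2 = 820.4 rayl
Formula: R = (Z2 - Z1) / (Z2 + Z1)
Numerator: Z2 - Z1 = 820.4 - 1667.7 = -847.3
Denominator: Z2 + Z1 = 820.4 + 1667.7 = 2488.1
R = -847.3 / 2488.1 = -0.3405

-0.3405


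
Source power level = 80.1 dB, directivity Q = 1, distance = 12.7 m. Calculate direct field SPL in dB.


Given values:
  Lw = 80.1 dB, Q = 1, r = 12.7 m
Formula: SPL = Lw + 10 * log10(Q / (4 * pi * r^2))
Compute 4 * pi * r^2 = 4 * pi * 12.7^2 = 2026.8299
Compute Q / denom = 1 / 2026.8299 = 0.00049338
Compute 10 * log10(0.00049338) = -33.0682
SPL = 80.1 + (-33.0682) = 47.03

47.03 dB


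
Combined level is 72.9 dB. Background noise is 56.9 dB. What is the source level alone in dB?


Given values:
  L_total = 72.9 dB, L_bg = 56.9 dB
Formula: L_source = 10 * log10(10^(L_total/10) - 10^(L_bg/10))
Convert to linear:
  10^(72.9/10) = 19498445.9976
  10^(56.9/10) = 489778.8194
Difference: 19498445.9976 - 489778.8194 = 19008667.1782
L_source = 10 * log10(19008667.1782) = 72.79

72.79 dB


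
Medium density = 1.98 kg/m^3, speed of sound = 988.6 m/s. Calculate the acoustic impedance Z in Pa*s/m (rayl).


Given values:
  rho = 1.98 kg/m^3
  c = 988.6 m/s
Formula: Z = rho * c
Z = 1.98 * 988.6
Z = 1957.43

1957.43 rayl


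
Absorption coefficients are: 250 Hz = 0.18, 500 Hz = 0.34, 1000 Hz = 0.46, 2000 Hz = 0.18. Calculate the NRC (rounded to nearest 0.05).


Given values:
  a_250 = 0.18, a_500 = 0.34
  a_1000 = 0.46, a_2000 = 0.18
Formula: NRC = (a250 + a500 + a1000 + a2000) / 4
Sum = 0.18 + 0.34 + 0.46 + 0.18 = 1.16
NRC = 1.16 / 4 = 0.29
Rounded to nearest 0.05: 0.3

0.3


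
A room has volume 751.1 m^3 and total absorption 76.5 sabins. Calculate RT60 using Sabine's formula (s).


Given values:
  V = 751.1 m^3
  A = 76.5 sabins
Formula: RT60 = 0.161 * V / A
Numerator: 0.161 * 751.1 = 120.9271
RT60 = 120.9271 / 76.5 = 1.581

1.581 s


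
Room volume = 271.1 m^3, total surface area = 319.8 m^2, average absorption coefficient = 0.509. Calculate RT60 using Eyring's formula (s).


Given values:
  V = 271.1 m^3, S = 319.8 m^2, alpha = 0.509
Formula: RT60 = 0.161 * V / (-S * ln(1 - alpha))
Compute ln(1 - 0.509) = ln(0.491) = -0.711311
Denominator: -319.8 * -0.711311 = 227.4773
Numerator: 0.161 * 271.1 = 43.6471
RT60 = 43.6471 / 227.4773 = 0.192

0.192 s


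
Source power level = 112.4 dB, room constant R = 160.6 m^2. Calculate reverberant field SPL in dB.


Given values:
  Lw = 112.4 dB, R = 160.6 m^2
Formula: SPL = Lw + 10 * log10(4 / R)
Compute 4 / R = 4 / 160.6 = 0.024907
Compute 10 * log10(0.024907) = -16.0368
SPL = 112.4 + (-16.0368) = 96.36

96.36 dB


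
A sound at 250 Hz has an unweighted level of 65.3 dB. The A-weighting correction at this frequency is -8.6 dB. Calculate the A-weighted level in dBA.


Given values:
  SPL = 65.3 dB
  A-weighting at 250 Hz = -8.6 dB
Formula: L_A = SPL + A_weight
L_A = 65.3 + (-8.6)
L_A = 56.7

56.7 dBA


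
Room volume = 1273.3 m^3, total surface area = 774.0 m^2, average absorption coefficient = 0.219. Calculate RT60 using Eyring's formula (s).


Given values:
  V = 1273.3 m^3, S = 774.0 m^2, alpha = 0.219
Formula: RT60 = 0.161 * V / (-S * ln(1 - alpha))
Compute ln(1 - 0.219) = ln(0.781) = -0.24718
Denominator: -774.0 * -0.24718 = 191.3173
Numerator: 0.161 * 1273.3 = 205.0013
RT60 = 205.0013 / 191.3173 = 1.072

1.072 s


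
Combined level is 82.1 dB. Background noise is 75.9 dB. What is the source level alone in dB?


Given values:
  L_total = 82.1 dB, L_bg = 75.9 dB
Formula: L_source = 10 * log10(10^(L_total/10) - 10^(L_bg/10))
Convert to linear:
  10^(82.1/10) = 162181009.7359
  10^(75.9/10) = 38904514.4994
Difference: 162181009.7359 - 38904514.4994 = 123276495.2365
L_source = 10 * log10(123276495.2365) = 80.91

80.91 dB


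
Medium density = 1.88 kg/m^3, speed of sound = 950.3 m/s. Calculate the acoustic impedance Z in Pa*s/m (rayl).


Given values:
  rho = 1.88 kg/m^3
  c = 950.3 m/s
Formula: Z = rho * c
Z = 1.88 * 950.3
Z = 1786.56

1786.56 rayl


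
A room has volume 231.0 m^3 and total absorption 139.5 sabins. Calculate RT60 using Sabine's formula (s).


Given values:
  V = 231.0 m^3
  A = 139.5 sabins
Formula: RT60 = 0.161 * V / A
Numerator: 0.161 * 231.0 = 37.191
RT60 = 37.191 / 139.5 = 0.267

0.267 s


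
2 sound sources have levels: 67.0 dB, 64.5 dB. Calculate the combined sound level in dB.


Formula: L_total = 10 * log10( sum(10^(Li/10)) )
  Source 1: 10^(67.0/10) = 5011872.3363
  Source 2: 10^(64.5/10) = 2818382.9313
Sum of linear values = 7830255.2676
L_total = 10 * log10(7830255.2676) = 68.94

68.94 dB


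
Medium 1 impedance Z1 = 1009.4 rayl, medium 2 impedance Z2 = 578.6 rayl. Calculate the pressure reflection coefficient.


Given values:
  Z1 = 1009.4 rayl, Z2 = 578.6 rayl
Formula: R = (Z2 - Z1) / (Z2 + Z1)
Numerator: Z2 - Z1 = 578.6 - 1009.4 = -430.8
Denominator: Z2 + Z1 = 578.6 + 1009.4 = 1588.0
R = -430.8 / 1588.0 = -0.2713

-0.2713


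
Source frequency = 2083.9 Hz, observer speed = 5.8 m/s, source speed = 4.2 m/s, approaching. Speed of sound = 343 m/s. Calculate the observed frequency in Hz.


Given values:
  f_s = 2083.9 Hz, v_o = 5.8 m/s, v_s = 4.2 m/s
  Direction: approaching
Formula: f_o = f_s * (c + v_o) / (c - v_s)
Numerator: c + v_o = 343 + 5.8 = 348.8
Denominator: c - v_s = 343 - 4.2 = 338.8
f_o = 2083.9 * 348.8 / 338.8 = 2145.41

2145.41 Hz


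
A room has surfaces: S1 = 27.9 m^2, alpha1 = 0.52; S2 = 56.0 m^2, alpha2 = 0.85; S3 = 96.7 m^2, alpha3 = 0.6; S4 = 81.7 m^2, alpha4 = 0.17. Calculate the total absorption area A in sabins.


Given surfaces:
  Surface 1: 27.9 * 0.52 = 14.508
  Surface 2: 56.0 * 0.85 = 47.6
  Surface 3: 96.7 * 0.6 = 58.02
  Surface 4: 81.7 * 0.17 = 13.889
Formula: A = sum(Si * alpha_i)
A = 14.508 + 47.6 + 58.02 + 13.889
A = 134.02

134.02 sabins


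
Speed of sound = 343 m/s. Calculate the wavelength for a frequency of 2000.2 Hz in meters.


Given values:
  c = 343 m/s, f = 2000.2 Hz
Formula: lambda = c / f
lambda = 343 / 2000.2
lambda = 0.1715

0.1715 m


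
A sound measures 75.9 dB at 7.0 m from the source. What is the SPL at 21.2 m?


Given values:
  SPL1 = 75.9 dB, r1 = 7.0 m, r2 = 21.2 m
Formula: SPL2 = SPL1 - 20 * log10(r2 / r1)
Compute ratio: r2 / r1 = 21.2 / 7.0 = 3.0286
Compute log10: log10(3.0286) = 0.481242
Compute drop: 20 * 0.481242 = 9.6248
SPL2 = 75.9 - 9.6248 = 66.28

66.28 dB


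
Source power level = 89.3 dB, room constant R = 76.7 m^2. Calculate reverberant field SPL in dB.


Given values:
  Lw = 89.3 dB, R = 76.7 m^2
Formula: SPL = Lw + 10 * log10(4 / R)
Compute 4 / R = 4 / 76.7 = 0.052151
Compute 10 * log10(0.052151) = -12.8274
SPL = 89.3 + (-12.8274) = 76.47

76.47 dB


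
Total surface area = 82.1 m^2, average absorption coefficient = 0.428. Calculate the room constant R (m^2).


Given values:
  S = 82.1 m^2, alpha = 0.428
Formula: R = S * alpha / (1 - alpha)
Numerator: 82.1 * 0.428 = 35.1388
Denominator: 1 - 0.428 = 0.572
R = 35.1388 / 0.572 = 61.43

61.43 m^2


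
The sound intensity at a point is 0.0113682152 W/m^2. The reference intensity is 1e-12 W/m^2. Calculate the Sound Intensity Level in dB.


Given values:
  I = 0.0113682152 W/m^2
  I_ref = 1e-12 W/m^2
Formula: SIL = 10 * log10(I / I_ref)
Compute ratio: I / I_ref = 11368215200
Compute log10: log10(11368215200) = 10.055692
Multiply: SIL = 10 * 10.055692 = 100.56

100.56 dB


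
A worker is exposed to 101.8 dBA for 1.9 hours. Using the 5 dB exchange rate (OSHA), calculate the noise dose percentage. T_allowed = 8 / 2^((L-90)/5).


Given values:
  L = 101.8 dBA, T = 1.9 hours
Formula: T_allowed = 8 / 2^((L - 90) / 5)
Compute exponent: (101.8 - 90) / 5 = 2.36
Compute 2^(2.36) = 5.133704
T_allowed = 8 / 5.133704 = 1.558329 hours
Dose = (T / T_allowed) * 100
Dose = (1.9 / 1.558329) * 100 = 121.93

121.93 %


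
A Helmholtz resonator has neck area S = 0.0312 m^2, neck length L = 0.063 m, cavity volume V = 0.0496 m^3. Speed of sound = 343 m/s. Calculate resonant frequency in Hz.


Given values:
  S = 0.0312 m^2, L = 0.063 m, V = 0.0496 m^3, c = 343 m/s
Formula: f = (c / (2*pi)) * sqrt(S / (V * L))
Compute V * L = 0.0496 * 0.063 = 0.0031248
Compute S / (V * L) = 0.0312 / 0.0031248 = 9.9846
Compute sqrt(9.9846) = 3.159842
Compute c / (2*pi) = 343 / 6.283185 = 54.590148
f = 54.590148 * 3.159842 = 172.5

172.5 Hz


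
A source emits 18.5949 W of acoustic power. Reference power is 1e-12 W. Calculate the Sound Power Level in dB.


Given values:
  W = 18.5949 W
  W_ref = 1e-12 W
Formula: SWL = 10 * log10(W / W_ref)
Compute ratio: W / W_ref = 18594900000000
Compute log10: log10(18594900000000) = 13.269394
Multiply: SWL = 10 * 13.269394 = 132.69

132.69 dB


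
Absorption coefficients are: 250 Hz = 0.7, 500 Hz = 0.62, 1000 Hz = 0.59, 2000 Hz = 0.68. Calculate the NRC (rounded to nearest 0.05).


Given values:
  a_250 = 0.7, a_500 = 0.62
  a_1000 = 0.59, a_2000 = 0.68
Formula: NRC = (a250 + a500 + a1000 + a2000) / 4
Sum = 0.7 + 0.62 + 0.59 + 0.68 = 2.59
NRC = 2.59 / 4 = 0.6475
Rounded to nearest 0.05: 0.65

0.65


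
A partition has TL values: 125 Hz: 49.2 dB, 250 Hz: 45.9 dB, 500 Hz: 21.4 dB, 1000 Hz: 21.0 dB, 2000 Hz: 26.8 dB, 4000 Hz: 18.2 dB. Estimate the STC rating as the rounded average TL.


Given TL values at each frequency:
  125 Hz: 49.2 dB
  250 Hz: 45.9 dB
  500 Hz: 21.4 dB
  1000 Hz: 21.0 dB
  2000 Hz: 26.8 dB
  4000 Hz: 18.2 dB
Formula: STC ~ round(average of TL values)
Sum = 49.2 + 45.9 + 21.4 + 21.0 + 26.8 + 18.2 = 182.5
Average = 182.5 / 6 = 30.42
Rounded: 30

30


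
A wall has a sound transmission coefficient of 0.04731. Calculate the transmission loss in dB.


Given values:
  tau = 0.04731
Formula: TL = 10 * log10(1 / tau)
Compute 1 / tau = 1 / 0.04731 = 21.1372
Compute log10(21.1372) = 1.325047
TL = 10 * 1.325047 = 13.25

13.25 dB


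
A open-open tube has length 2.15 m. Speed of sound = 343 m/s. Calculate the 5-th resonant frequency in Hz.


Given values:
  Tube type: open-open, L = 2.15 m, c = 343 m/s, n = 5
Formula: f_n = n * c / (2 * L)
Compute 2 * L = 2 * 2.15 = 4.3
f = 5 * 343 / 4.3
f = 398.84

398.84 Hz


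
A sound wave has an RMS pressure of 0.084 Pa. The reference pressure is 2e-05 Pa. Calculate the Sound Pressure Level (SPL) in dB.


Given values:
  p = 0.084 Pa
  p_ref = 2e-05 Pa
Formula: SPL = 20 * log10(p / p_ref)
Compute ratio: p / p_ref = 0.084 / 2e-05 = 4200
Compute log10: log10(4200) = 3.623249
Multiply: SPL = 20 * 3.623249 = 72.46

72.46 dB


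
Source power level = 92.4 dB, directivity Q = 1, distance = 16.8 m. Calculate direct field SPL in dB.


Given values:
  Lw = 92.4 dB, Q = 1, r = 16.8 m
Formula: SPL = Lw + 10 * log10(Q / (4 * pi * r^2))
Compute 4 * pi * r^2 = 4 * pi * 16.8^2 = 3546.7324
Compute Q / denom = 1 / 3546.7324 = 0.00028195
Compute 10 * log10(0.00028195) = -35.4983
SPL = 92.4 + (-35.4983) = 56.9

56.9 dB


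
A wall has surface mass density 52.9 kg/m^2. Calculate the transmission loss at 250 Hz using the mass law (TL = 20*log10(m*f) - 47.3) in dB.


Given values:
  m = 52.9 kg/m^2, f = 250 Hz
Formula: TL = 20 * log10(m * f) - 47.3
Compute m * f = 52.9 * 250 = 13225.0
Compute log10(13225.0) = 4.121396
Compute 20 * 4.121396 = 82.4279
TL = 82.4279 - 47.3 = 35.13

35.13 dB


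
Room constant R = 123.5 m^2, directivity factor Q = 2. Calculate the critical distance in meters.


Given values:
  R = 123.5 m^2, Q = 2
Formula: d_c = 0.141 * sqrt(Q * R)
Compute Q * R = 2 * 123.5 = 247.0
Compute sqrt(247.0) = 15.7162
d_c = 0.141 * 15.7162 = 2.216

2.216 m


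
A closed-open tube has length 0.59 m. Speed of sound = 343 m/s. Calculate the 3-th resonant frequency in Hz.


Given values:
  Tube type: closed-open, L = 0.59 m, c = 343 m/s, n = 3
Formula: f_n = (2n - 1) * c / (4 * L)
Compute 2n - 1 = 2*3 - 1 = 5
Compute 4 * L = 4 * 0.59 = 2.36
f = 5 * 343 / 2.36
f = 726.69

726.69 Hz


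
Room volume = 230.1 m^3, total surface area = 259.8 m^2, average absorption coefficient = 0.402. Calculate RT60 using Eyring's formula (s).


Given values:
  V = 230.1 m^3, S = 259.8 m^2, alpha = 0.402
Formula: RT60 = 0.161 * V / (-S * ln(1 - alpha))
Compute ln(1 - 0.402) = ln(0.598) = -0.514165
Denominator: -259.8 * -0.514165 = 133.5801
Numerator: 0.161 * 230.1 = 37.0461
RT60 = 37.0461 / 133.5801 = 0.277

0.277 s


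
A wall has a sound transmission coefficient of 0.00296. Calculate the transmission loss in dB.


Given values:
  tau = 0.00296
Formula: TL = 10 * log10(1 / tau)
Compute 1 / tau = 1 / 0.00296 = 337.8378
Compute log10(337.8378) = 2.528708
TL = 10 * 2.528708 = 25.29

25.29 dB


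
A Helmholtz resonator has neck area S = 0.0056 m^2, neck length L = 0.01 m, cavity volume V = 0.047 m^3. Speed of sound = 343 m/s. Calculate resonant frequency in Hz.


Given values:
  S = 0.0056 m^2, L = 0.01 m, V = 0.047 m^3, c = 343 m/s
Formula: f = (c / (2*pi)) * sqrt(S / (V * L))
Compute V * L = 0.047 * 0.01 = 0.00047
Compute S / (V * L) = 0.0056 / 0.00047 = 11.9149
Compute sqrt(11.9149) = 3.451797
Compute c / (2*pi) = 343 / 6.283185 = 54.590148
f = 54.590148 * 3.451797 = 188.43

188.43 Hz


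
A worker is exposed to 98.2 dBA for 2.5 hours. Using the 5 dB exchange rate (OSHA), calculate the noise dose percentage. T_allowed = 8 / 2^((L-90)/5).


Given values:
  L = 98.2 dBA, T = 2.5 hours
Formula: T_allowed = 8 / 2^((L - 90) / 5)
Compute exponent: (98.2 - 90) / 5 = 1.64
Compute 2^(1.64) = 3.116658
T_allowed = 8 / 3.116658 = 2.566852 hours
Dose = (T / T_allowed) * 100
Dose = (2.5 / 2.566852) * 100 = 97.4

97.4 %


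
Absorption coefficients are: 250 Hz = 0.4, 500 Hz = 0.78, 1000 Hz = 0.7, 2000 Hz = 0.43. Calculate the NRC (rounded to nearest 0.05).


Given values:
  a_250 = 0.4, a_500 = 0.78
  a_1000 = 0.7, a_2000 = 0.43
Formula: NRC = (a250 + a500 + a1000 + a2000) / 4
Sum = 0.4 + 0.78 + 0.7 + 0.43 = 2.31
NRC = 2.31 / 4 = 0.5775
Rounded to nearest 0.05: 0.6

0.6


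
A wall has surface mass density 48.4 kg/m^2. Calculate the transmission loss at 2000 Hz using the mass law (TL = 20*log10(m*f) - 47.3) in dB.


Given values:
  m = 48.4 kg/m^2, f = 2000 Hz
Formula: TL = 20 * log10(m * f) - 47.3
Compute m * f = 48.4 * 2000 = 96800.0
Compute log10(96800.0) = 4.985875
Compute 20 * 4.985875 = 99.7175
TL = 99.7175 - 47.3 = 52.42

52.42 dB


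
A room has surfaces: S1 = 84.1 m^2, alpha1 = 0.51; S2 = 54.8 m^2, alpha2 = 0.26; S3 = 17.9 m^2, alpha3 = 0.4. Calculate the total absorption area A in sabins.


Given surfaces:
  Surface 1: 84.1 * 0.51 = 42.891
  Surface 2: 54.8 * 0.26 = 14.248
  Surface 3: 17.9 * 0.4 = 7.16
Formula: A = sum(Si * alpha_i)
A = 42.891 + 14.248 + 7.16
A = 64.3

64.3 sabins


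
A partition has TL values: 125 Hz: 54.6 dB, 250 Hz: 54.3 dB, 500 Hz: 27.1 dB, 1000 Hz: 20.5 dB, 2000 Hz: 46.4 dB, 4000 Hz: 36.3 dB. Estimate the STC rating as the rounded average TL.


Given TL values at each frequency:
  125 Hz: 54.6 dB
  250 Hz: 54.3 dB
  500 Hz: 27.1 dB
  1000 Hz: 20.5 dB
  2000 Hz: 46.4 dB
  4000 Hz: 36.3 dB
Formula: STC ~ round(average of TL values)
Sum = 54.6 + 54.3 + 27.1 + 20.5 + 46.4 + 36.3 = 239.2
Average = 239.2 / 6 = 39.87
Rounded: 40

40


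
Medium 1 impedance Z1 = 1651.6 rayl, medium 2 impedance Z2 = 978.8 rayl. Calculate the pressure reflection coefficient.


Given values:
  Z1 = 1651.6 rayl, Z2 = 978.8 rayl
Formula: R = (Z2 - Z1) / (Z2 + Z1)
Numerator: Z2 - Z1 = 978.8 - 1651.6 = -672.8
Denominator: Z2 + Z1 = 978.8 + 1651.6 = 2630.4
R = -672.8 / 2630.4 = -0.2558

-0.2558


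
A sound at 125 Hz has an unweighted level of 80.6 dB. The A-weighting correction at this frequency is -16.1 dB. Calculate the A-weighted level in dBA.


Given values:
  SPL = 80.6 dB
  A-weighting at 125 Hz = -16.1 dB
Formula: L_A = SPL + A_weight
L_A = 80.6 + (-16.1)
L_A = 64.5

64.5 dBA


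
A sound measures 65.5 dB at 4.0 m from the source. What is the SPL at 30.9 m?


Given values:
  SPL1 = 65.5 dB, r1 = 4.0 m, r2 = 30.9 m
Formula: SPL2 = SPL1 - 20 * log10(r2 / r1)
Compute ratio: r2 / r1 = 30.9 / 4.0 = 7.725
Compute log10: log10(7.725) = 0.887898
Compute drop: 20 * 0.887898 = 17.758
SPL2 = 65.5 - 17.758 = 47.74

47.74 dB


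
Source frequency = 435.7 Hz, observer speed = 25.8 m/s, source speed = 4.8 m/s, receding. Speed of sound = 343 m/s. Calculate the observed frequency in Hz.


Given values:
  f_s = 435.7 Hz, v_o = 25.8 m/s, v_s = 4.8 m/s
  Direction: receding
Formula: f_o = f_s * (c - v_o) / (c + v_s)
Numerator: c - v_o = 343 - 25.8 = 317.2
Denominator: c + v_s = 343 + 4.8 = 347.8
f_o = 435.7 * 317.2 / 347.8 = 397.37

397.37 Hz


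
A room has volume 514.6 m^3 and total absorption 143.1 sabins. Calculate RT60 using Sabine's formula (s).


Given values:
  V = 514.6 m^3
  A = 143.1 sabins
Formula: RT60 = 0.161 * V / A
Numerator: 0.161 * 514.6 = 82.8506
RT60 = 82.8506 / 143.1 = 0.579

0.579 s


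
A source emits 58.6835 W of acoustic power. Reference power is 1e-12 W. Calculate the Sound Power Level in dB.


Given values:
  W = 58.6835 W
  W_ref = 1e-12 W
Formula: SWL = 10 * log10(W / W_ref)
Compute ratio: W / W_ref = 58683500000000
Compute log10: log10(58683500000000) = 13.768516
Multiply: SWL = 10 * 13.768516 = 137.69

137.69 dB


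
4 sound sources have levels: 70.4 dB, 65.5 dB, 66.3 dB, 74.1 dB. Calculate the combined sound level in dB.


Formula: L_total = 10 * log10( sum(10^(Li/10)) )
  Source 1: 10^(70.4/10) = 10964781.9614
  Source 2: 10^(65.5/10) = 3548133.8923
  Source 3: 10^(66.3/10) = 4265795.188
  Source 4: 10^(74.1/10) = 25703957.8277
Sum of linear values = 44482668.8694
L_total = 10 * log10(44482668.8694) = 76.48

76.48 dB


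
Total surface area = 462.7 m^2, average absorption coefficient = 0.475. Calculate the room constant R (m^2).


Given values:
  S = 462.7 m^2, alpha = 0.475
Formula: R = S * alpha / (1 - alpha)
Numerator: 462.7 * 0.475 = 219.7825
Denominator: 1 - 0.475 = 0.525
R = 219.7825 / 0.525 = 418.63

418.63 m^2


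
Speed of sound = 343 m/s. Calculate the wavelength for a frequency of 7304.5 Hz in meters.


Given values:
  c = 343 m/s, f = 7304.5 Hz
Formula: lambda = c / f
lambda = 343 / 7304.5
lambda = 0.047

0.047 m


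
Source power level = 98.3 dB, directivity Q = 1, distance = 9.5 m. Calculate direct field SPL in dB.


Given values:
  Lw = 98.3 dB, Q = 1, r = 9.5 m
Formula: SPL = Lw + 10 * log10(Q / (4 * pi * r^2))
Compute 4 * pi * r^2 = 4 * pi * 9.5^2 = 1134.1149
Compute Q / denom = 1 / 1134.1149 = 0.00088174
Compute 10 * log10(0.00088174) = -30.5466
SPL = 98.3 + (-30.5466) = 67.75

67.75 dB


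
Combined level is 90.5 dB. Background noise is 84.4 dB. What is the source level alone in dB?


Given values:
  L_total = 90.5 dB, L_bg = 84.4 dB
Formula: L_source = 10 * log10(10^(L_total/10) - 10^(L_bg/10))
Convert to linear:
  10^(90.5/10) = 1122018454.302
  10^(84.4/10) = 275422870.3338
Difference: 1122018454.302 - 275422870.3338 = 846595583.9682
L_source = 10 * log10(846595583.9682) = 89.28

89.28 dB


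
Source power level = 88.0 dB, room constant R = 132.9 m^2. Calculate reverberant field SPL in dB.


Given values:
  Lw = 88.0 dB, R = 132.9 m^2
Formula: SPL = Lw + 10 * log10(4 / R)
Compute 4 / R = 4 / 132.9 = 0.030098
Compute 10 * log10(0.030098) = -15.2146
SPL = 88.0 + (-15.2146) = 72.79

72.79 dB


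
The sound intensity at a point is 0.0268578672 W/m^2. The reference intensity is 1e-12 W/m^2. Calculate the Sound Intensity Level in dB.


Given values:
  I = 0.0268578672 W/m^2
  I_ref = 1e-12 W/m^2
Formula: SIL = 10 * log10(I / I_ref)
Compute ratio: I / I_ref = 26857867200
Compute log10: log10(26857867200) = 10.429072
Multiply: SIL = 10 * 10.429072 = 104.29

104.29 dB


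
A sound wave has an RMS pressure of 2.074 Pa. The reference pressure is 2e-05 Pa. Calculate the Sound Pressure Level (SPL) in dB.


Given values:
  p = 2.074 Pa
  p_ref = 2e-05 Pa
Formula: SPL = 20 * log10(p / p_ref)
Compute ratio: p / p_ref = 2.074 / 2e-05 = 103700
Compute log10: log10(103700) = 5.015779
Multiply: SPL = 20 * 5.015779 = 100.32

100.32 dB


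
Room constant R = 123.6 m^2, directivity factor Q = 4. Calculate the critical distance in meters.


Given values:
  R = 123.6 m^2, Q = 4
Formula: d_c = 0.141 * sqrt(Q * R)
Compute Q * R = 4 * 123.6 = 494.4
Compute sqrt(494.4) = 22.2351
d_c = 0.141 * 22.2351 = 3.135

3.135 m


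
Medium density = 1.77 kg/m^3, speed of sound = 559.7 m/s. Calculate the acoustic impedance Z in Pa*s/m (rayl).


Given values:
  rho = 1.77 kg/m^3
  c = 559.7 m/s
Formula: Z = rho * c
Z = 1.77 * 559.7
Z = 990.67

990.67 rayl


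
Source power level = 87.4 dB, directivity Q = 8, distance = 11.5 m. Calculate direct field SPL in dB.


Given values:
  Lw = 87.4 dB, Q = 8, r = 11.5 m
Formula: SPL = Lw + 10 * log10(Q / (4 * pi * r^2))
Compute 4 * pi * r^2 = 4 * pi * 11.5^2 = 1661.9025
Compute Q / denom = 8 / 1661.9025 = 0.00481376
Compute 10 * log10(0.00481376) = -23.1752
SPL = 87.4 + (-23.1752) = 64.22

64.22 dB


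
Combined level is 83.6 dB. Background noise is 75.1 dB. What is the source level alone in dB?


Given values:
  L_total = 83.6 dB, L_bg = 75.1 dB
Formula: L_source = 10 * log10(10^(L_total/10) - 10^(L_bg/10))
Convert to linear:
  10^(83.6/10) = 229086765.2768
  10^(75.1/10) = 32359365.693
Difference: 229086765.2768 - 32359365.693 = 196727399.5838
L_source = 10 * log10(196727399.5838) = 82.94

82.94 dB


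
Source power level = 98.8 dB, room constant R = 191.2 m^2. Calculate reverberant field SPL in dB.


Given values:
  Lw = 98.8 dB, R = 191.2 m^2
Formula: SPL = Lw + 10 * log10(4 / R)
Compute 4 / R = 4 / 191.2 = 0.020921
Compute 10 * log10(0.020921) = -16.7942
SPL = 98.8 + (-16.7942) = 82.01

82.01 dB


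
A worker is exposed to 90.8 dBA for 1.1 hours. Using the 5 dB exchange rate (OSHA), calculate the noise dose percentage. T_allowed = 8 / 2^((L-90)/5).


Given values:
  L = 90.8 dBA, T = 1.1 hours
Formula: T_allowed = 8 / 2^((L - 90) / 5)
Compute exponent: (90.8 - 90) / 5 = 0.16
Compute 2^(0.16) = 1.117287
T_allowed = 8 / 1.117287 = 7.160201 hours
Dose = (T / T_allowed) * 100
Dose = (1.1 / 7.160201) * 100 = 15.36

15.36 %


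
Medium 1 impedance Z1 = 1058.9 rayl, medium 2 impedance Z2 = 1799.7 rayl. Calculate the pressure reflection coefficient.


Given values:
  Z1 = 1058.9 rayl, Z2 = 1799.7 rayl
Formula: R = (Z2 - Z1) / (Z2 + Z1)
Numerator: Z2 - Z1 = 1799.7 - 1058.9 = 740.8
Denominator: Z2 + Z1 = 1799.7 + 1058.9 = 2858.6
R = 740.8 / 2858.6 = 0.2591

0.2591


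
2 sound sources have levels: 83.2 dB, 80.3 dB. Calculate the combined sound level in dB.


Formula: L_total = 10 * log10( sum(10^(Li/10)) )
  Source 1: 10^(83.2/10) = 208929613.0854
  Source 2: 10^(80.3/10) = 107151930.5238
Sum of linear values = 316081543.6092
L_total = 10 * log10(316081543.6092) = 85.0

85.0 dB


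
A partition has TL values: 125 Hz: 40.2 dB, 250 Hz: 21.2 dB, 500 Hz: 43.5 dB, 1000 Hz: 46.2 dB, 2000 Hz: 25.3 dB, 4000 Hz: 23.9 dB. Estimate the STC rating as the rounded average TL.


Given TL values at each frequency:
  125 Hz: 40.2 dB
  250 Hz: 21.2 dB
  500 Hz: 43.5 dB
  1000 Hz: 46.2 dB
  2000 Hz: 25.3 dB
  4000 Hz: 23.9 dB
Formula: STC ~ round(average of TL values)
Sum = 40.2 + 21.2 + 43.5 + 46.2 + 25.3 + 23.9 = 200.3
Average = 200.3 / 6 = 33.38
Rounded: 33

33


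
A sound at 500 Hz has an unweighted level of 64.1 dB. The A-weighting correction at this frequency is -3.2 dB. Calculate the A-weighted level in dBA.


Given values:
  SPL = 64.1 dB
  A-weighting at 500 Hz = -3.2 dB
Formula: L_A = SPL + A_weight
L_A = 64.1 + (-3.2)
L_A = 60.9

60.9 dBA


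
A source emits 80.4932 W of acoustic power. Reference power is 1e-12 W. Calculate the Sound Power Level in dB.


Given values:
  W = 80.4932 W
  W_ref = 1e-12 W
Formula: SWL = 10 * log10(W / W_ref)
Compute ratio: W / W_ref = 80493200000000
Compute log10: log10(80493200000000) = 13.905759
Multiply: SWL = 10 * 13.905759 = 139.06

139.06 dB


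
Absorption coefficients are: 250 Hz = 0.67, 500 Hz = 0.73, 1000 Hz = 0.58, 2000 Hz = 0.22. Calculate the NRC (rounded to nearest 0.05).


Given values:
  a_250 = 0.67, a_500 = 0.73
  a_1000 = 0.58, a_2000 = 0.22
Formula: NRC = (a250 + a500 + a1000 + a2000) / 4
Sum = 0.67 + 0.73 + 0.58 + 0.22 = 2.2
NRC = 2.2 / 4 = 0.55
Rounded to nearest 0.05: 0.55

0.55


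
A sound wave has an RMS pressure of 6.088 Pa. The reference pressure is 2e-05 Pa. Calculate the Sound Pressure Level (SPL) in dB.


Given values:
  p = 6.088 Pa
  p_ref = 2e-05 Pa
Formula: SPL = 20 * log10(p / p_ref)
Compute ratio: p / p_ref = 6.088 / 2e-05 = 304400
Compute log10: log10(304400) = 5.483445
Multiply: SPL = 20 * 5.483445 = 109.67

109.67 dB


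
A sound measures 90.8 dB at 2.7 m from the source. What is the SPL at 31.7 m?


Given values:
  SPL1 = 90.8 dB, r1 = 2.7 m, r2 = 31.7 m
Formula: SPL2 = SPL1 - 20 * log10(r2 / r1)
Compute ratio: r2 / r1 = 31.7 / 2.7 = 11.7407
Compute log10: log10(11.7407) = 1.069694
Compute drop: 20 * 1.069694 = 21.3939
SPL2 = 90.8 - 21.3939 = 69.41

69.41 dB


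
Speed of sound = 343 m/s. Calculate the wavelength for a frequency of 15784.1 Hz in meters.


Given values:
  c = 343 m/s, f = 15784.1 Hz
Formula: lambda = c / f
lambda = 343 / 15784.1
lambda = 0.0217

0.0217 m


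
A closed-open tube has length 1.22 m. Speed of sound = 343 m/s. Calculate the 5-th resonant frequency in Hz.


Given values:
  Tube type: closed-open, L = 1.22 m, c = 343 m/s, n = 5
Formula: f_n = (2n - 1) * c / (4 * L)
Compute 2n - 1 = 2*5 - 1 = 9
Compute 4 * L = 4 * 1.22 = 4.88
f = 9 * 343 / 4.88
f = 632.58

632.58 Hz


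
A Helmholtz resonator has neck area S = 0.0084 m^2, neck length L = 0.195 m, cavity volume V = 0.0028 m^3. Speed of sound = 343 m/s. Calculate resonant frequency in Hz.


Given values:
  S = 0.0084 m^2, L = 0.195 m, V = 0.0028 m^3, c = 343 m/s
Formula: f = (c / (2*pi)) * sqrt(S / (V * L))
Compute V * L = 0.0028 * 0.195 = 0.000546
Compute S / (V * L) = 0.0084 / 0.000546 = 15.3846
Compute sqrt(15.3846) = 3.922321
Compute c / (2*pi) = 343 / 6.283185 = 54.590148
f = 54.590148 * 3.922321 = 214.12

214.12 Hz


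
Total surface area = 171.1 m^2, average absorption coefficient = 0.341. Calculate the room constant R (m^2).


Given values:
  S = 171.1 m^2, alpha = 0.341
Formula: R = S * alpha / (1 - alpha)
Numerator: 171.1 * 0.341 = 58.3451
Denominator: 1 - 0.341 = 0.659
R = 58.3451 / 0.659 = 88.54

88.54 m^2


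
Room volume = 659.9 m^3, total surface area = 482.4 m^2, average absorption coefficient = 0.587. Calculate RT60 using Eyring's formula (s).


Given values:
  V = 659.9 m^3, S = 482.4 m^2, alpha = 0.587
Formula: RT60 = 0.161 * V / (-S * ln(1 - alpha))
Compute ln(1 - 0.587) = ln(0.413) = -0.884308
Denominator: -482.4 * -0.884308 = 426.5902
Numerator: 0.161 * 659.9 = 106.2439
RT60 = 106.2439 / 426.5902 = 0.249

0.249 s


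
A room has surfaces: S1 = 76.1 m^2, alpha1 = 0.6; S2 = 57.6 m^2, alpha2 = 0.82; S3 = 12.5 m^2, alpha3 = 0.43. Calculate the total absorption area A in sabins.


Given surfaces:
  Surface 1: 76.1 * 0.6 = 45.66
  Surface 2: 57.6 * 0.82 = 47.232
  Surface 3: 12.5 * 0.43 = 5.375
Formula: A = sum(Si * alpha_i)
A = 45.66 + 47.232 + 5.375
A = 98.27

98.27 sabins


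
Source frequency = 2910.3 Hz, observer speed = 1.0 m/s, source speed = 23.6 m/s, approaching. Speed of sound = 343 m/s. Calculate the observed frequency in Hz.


Given values:
  f_s = 2910.3 Hz, v_o = 1.0 m/s, v_s = 23.6 m/s
  Direction: approaching
Formula: f_o = f_s * (c + v_o) / (c - v_s)
Numerator: c + v_o = 343 + 1.0 = 344.0
Denominator: c - v_s = 343 - 23.6 = 319.4
f_o = 2910.3 * 344.0 / 319.4 = 3134.45

3134.45 Hz


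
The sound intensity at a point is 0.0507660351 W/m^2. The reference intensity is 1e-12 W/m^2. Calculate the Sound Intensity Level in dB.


Given values:
  I = 0.0507660351 W/m^2
  I_ref = 1e-12 W/m^2
Formula: SIL = 10 * log10(I / I_ref)
Compute ratio: I / I_ref = 50766035100
Compute log10: log10(50766035100) = 10.705573
Multiply: SIL = 10 * 10.705573 = 107.06

107.06 dB


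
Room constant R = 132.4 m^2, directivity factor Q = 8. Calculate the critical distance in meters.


Given values:
  R = 132.4 m^2, Q = 8
Formula: d_c = 0.141 * sqrt(Q * R)
Compute Q * R = 8 * 132.4 = 1059.2
Compute sqrt(1059.2) = 32.5454
d_c = 0.141 * 32.5454 = 4.589

4.589 m


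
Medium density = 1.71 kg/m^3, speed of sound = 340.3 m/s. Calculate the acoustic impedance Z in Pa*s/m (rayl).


Given values:
  rho = 1.71 kg/m^3
  c = 340.3 m/s
Formula: Z = rho * c
Z = 1.71 * 340.3
Z = 581.91

581.91 rayl


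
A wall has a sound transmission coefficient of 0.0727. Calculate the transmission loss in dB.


Given values:
  tau = 0.0727
Formula: TL = 10 * log10(1 / tau)
Compute 1 / tau = 1 / 0.0727 = 13.7552
Compute log10(13.7552) = 1.138467
TL = 10 * 1.138467 = 11.38

11.38 dB


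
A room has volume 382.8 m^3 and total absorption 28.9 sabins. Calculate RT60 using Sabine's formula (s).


Given values:
  V = 382.8 m^3
  A = 28.9 sabins
Formula: RT60 = 0.161 * V / A
Numerator: 0.161 * 382.8 = 61.6308
RT60 = 61.6308 / 28.9 = 2.133

2.133 s


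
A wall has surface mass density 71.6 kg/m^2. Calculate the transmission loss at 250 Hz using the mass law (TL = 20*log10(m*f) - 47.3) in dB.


Given values:
  m = 71.6 kg/m^2, f = 250 Hz
Formula: TL = 20 * log10(m * f) - 47.3
Compute m * f = 71.6 * 250 = 17900.0
Compute log10(17900.0) = 4.252853
Compute 20 * 4.252853 = 85.0571
TL = 85.0571 - 47.3 = 37.76

37.76 dB


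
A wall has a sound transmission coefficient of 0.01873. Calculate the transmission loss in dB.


Given values:
  tau = 0.01873
Formula: TL = 10 * log10(1 / tau)
Compute 1 / tau = 1 / 0.01873 = 53.3903
Compute log10(53.3903) = 1.727462
TL = 10 * 1.727462 = 17.27

17.27 dB


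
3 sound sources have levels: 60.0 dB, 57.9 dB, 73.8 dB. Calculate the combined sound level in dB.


Formula: L_total = 10 * log10( sum(10^(Li/10)) )
  Source 1: 10^(60.0/10) = 1000000.0
  Source 2: 10^(57.9/10) = 616595.0019
  Source 3: 10^(73.8/10) = 23988329.1902
Sum of linear values = 25604924.1921
L_total = 10 * log10(25604924.1921) = 74.08

74.08 dB


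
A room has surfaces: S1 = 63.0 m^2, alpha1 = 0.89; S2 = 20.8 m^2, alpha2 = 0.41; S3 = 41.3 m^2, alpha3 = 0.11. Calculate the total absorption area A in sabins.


Given surfaces:
  Surface 1: 63.0 * 0.89 = 56.07
  Surface 2: 20.8 * 0.41 = 8.528
  Surface 3: 41.3 * 0.11 = 4.543
Formula: A = sum(Si * alpha_i)
A = 56.07 + 8.528 + 4.543
A = 69.14

69.14 sabins


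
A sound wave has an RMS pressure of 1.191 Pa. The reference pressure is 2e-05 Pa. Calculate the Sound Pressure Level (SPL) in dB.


Given values:
  p = 1.191 Pa
  p_ref = 2e-05 Pa
Formula: SPL = 20 * log10(p / p_ref)
Compute ratio: p / p_ref = 1.191 / 2e-05 = 59550
Compute log10: log10(59550) = 4.774882
Multiply: SPL = 20 * 4.774882 = 95.5

95.5 dB


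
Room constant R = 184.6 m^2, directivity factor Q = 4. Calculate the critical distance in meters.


Given values:
  R = 184.6 m^2, Q = 4
Formula: d_c = 0.141 * sqrt(Q * R)
Compute Q * R = 4 * 184.6 = 738.4
Compute sqrt(738.4) = 27.1735
d_c = 0.141 * 27.1735 = 3.831

3.831 m


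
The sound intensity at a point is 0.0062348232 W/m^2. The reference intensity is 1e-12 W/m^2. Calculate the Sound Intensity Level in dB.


Given values:
  I = 0.0062348232 W/m^2
  I_ref = 1e-12 W/m^2
Formula: SIL = 10 * log10(I / I_ref)
Compute ratio: I / I_ref = 6234823200
Compute log10: log10(6234823200) = 9.794824
Multiply: SIL = 10 * 9.794824 = 97.95

97.95 dB


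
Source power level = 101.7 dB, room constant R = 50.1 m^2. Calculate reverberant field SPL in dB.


Given values:
  Lw = 101.7 dB, R = 50.1 m^2
Formula: SPL = Lw + 10 * log10(4 / R)
Compute 4 / R = 4 / 50.1 = 0.07984
Compute 10 * log10(0.07984) = -10.9778
SPL = 101.7 + (-10.9778) = 90.72

90.72 dB


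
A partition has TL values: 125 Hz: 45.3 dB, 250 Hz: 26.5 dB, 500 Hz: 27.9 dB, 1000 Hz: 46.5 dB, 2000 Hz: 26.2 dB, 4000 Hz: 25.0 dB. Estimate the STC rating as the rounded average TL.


Given TL values at each frequency:
  125 Hz: 45.3 dB
  250 Hz: 26.5 dB
  500 Hz: 27.9 dB
  1000 Hz: 46.5 dB
  2000 Hz: 26.2 dB
  4000 Hz: 25.0 dB
Formula: STC ~ round(average of TL values)
Sum = 45.3 + 26.5 + 27.9 + 46.5 + 26.2 + 25.0 = 197.4
Average = 197.4 / 6 = 32.9
Rounded: 33

33


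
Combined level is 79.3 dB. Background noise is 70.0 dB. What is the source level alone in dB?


Given values:
  L_total = 79.3 dB, L_bg = 70.0 dB
Formula: L_source = 10 * log10(10^(L_total/10) - 10^(L_bg/10))
Convert to linear:
  10^(79.3/10) = 85113803.8202
  10^(70.0/10) = 10000000.0
Difference: 85113803.8202 - 10000000.0 = 75113803.8202
L_source = 10 * log10(75113803.8202) = 78.76

78.76 dB


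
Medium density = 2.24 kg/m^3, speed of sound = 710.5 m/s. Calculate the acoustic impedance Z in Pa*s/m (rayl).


Given values:
  rho = 2.24 kg/m^3
  c = 710.5 m/s
Formula: Z = rho * c
Z = 2.24 * 710.5
Z = 1591.52

1591.52 rayl


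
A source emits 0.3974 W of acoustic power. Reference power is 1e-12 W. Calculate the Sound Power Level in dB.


Given values:
  W = 0.3974 W
  W_ref = 1e-12 W
Formula: SWL = 10 * log10(W / W_ref)
Compute ratio: W / W_ref = 397400000000
Compute log10: log10(397400000000) = 11.599228
Multiply: SWL = 10 * 11.599228 = 115.99

115.99 dB


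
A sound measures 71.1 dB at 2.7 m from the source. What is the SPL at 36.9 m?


Given values:
  SPL1 = 71.1 dB, r1 = 2.7 m, r2 = 36.9 m
Formula: SPL2 = SPL1 - 20 * log10(r2 / r1)
Compute ratio: r2 / r1 = 36.9 / 2.7 = 13.6667
Compute log10: log10(13.6667) = 1.135664
Compute drop: 20 * 1.135664 = 22.7133
SPL2 = 71.1 - 22.7133 = 48.39

48.39 dB


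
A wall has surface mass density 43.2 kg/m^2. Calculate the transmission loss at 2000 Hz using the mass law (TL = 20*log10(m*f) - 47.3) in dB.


Given values:
  m = 43.2 kg/m^2, f = 2000 Hz
Formula: TL = 20 * log10(m * f) - 47.3
Compute m * f = 43.2 * 2000 = 86400.0
Compute log10(86400.0) = 4.936514
Compute 20 * 4.936514 = 98.7303
TL = 98.7303 - 47.3 = 51.43

51.43 dB


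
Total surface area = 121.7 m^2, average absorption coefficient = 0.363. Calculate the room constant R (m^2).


Given values:
  S = 121.7 m^2, alpha = 0.363
Formula: R = S * alpha / (1 - alpha)
Numerator: 121.7 * 0.363 = 44.1771
Denominator: 1 - 0.363 = 0.637
R = 44.1771 / 0.637 = 69.35

69.35 m^2


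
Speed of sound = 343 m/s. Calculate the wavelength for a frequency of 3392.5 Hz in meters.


Given values:
  c = 343 m/s, f = 3392.5 Hz
Formula: lambda = c / f
lambda = 343 / 3392.5
lambda = 0.1011

0.1011 m


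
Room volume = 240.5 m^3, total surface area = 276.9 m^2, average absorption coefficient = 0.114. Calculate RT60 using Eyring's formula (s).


Given values:
  V = 240.5 m^3, S = 276.9 m^2, alpha = 0.114
Formula: RT60 = 0.161 * V / (-S * ln(1 - alpha))
Compute ln(1 - 0.114) = ln(0.886) = -0.121038
Denominator: -276.9 * -0.121038 = 33.5154
Numerator: 0.161 * 240.5 = 38.7205
RT60 = 38.7205 / 33.5154 = 1.155

1.155 s


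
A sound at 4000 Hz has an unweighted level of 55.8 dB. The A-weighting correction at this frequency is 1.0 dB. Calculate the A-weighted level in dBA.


Given values:
  SPL = 55.8 dB
  A-weighting at 4000 Hz = 1.0 dB
Formula: L_A = SPL + A_weight
L_A = 55.8 + (1.0)
L_A = 56.8

56.8 dBA


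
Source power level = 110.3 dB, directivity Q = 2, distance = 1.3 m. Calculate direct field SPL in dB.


Given values:
  Lw = 110.3 dB, Q = 2, r = 1.3 m
Formula: SPL = Lw + 10 * log10(Q / (4 * pi * r^2))
Compute 4 * pi * r^2 = 4 * pi * 1.3^2 = 21.2372
Compute Q / denom = 2 / 21.2372 = 0.09417437
Compute 10 * log10(0.09417437) = -10.2607
SPL = 110.3 + (-10.2607) = 100.04

100.04 dB


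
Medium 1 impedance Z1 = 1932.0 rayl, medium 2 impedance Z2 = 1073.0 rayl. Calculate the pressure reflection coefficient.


Given values:
  Z1 = 1932.0 rayl, Z2 = 1073.0 rayl
Formula: R = (Z2 - Z1) / (Z2 + Z1)
Numerator: Z2 - Z1 = 1073.0 - 1932.0 = -859.0
Denominator: Z2 + Z1 = 1073.0 + 1932.0 = 3005.0
R = -859.0 / 3005.0 = -0.2859

-0.2859


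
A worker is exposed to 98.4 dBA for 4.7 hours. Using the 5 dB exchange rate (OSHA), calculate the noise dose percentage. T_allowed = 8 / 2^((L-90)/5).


Given values:
  L = 98.4 dBA, T = 4.7 hours
Formula: T_allowed = 8 / 2^((L - 90) / 5)
Compute exponent: (98.4 - 90) / 5 = 1.68
Compute 2^(1.68) = 3.20428
T_allowed = 8 / 3.20428 = 2.496661 hours
Dose = (T / T_allowed) * 100
Dose = (4.7 / 2.496661) * 100 = 188.25

188.25 %


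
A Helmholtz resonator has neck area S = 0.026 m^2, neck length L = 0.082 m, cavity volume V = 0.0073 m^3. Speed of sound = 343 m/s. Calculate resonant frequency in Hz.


Given values:
  S = 0.026 m^2, L = 0.082 m, V = 0.0073 m^3, c = 343 m/s
Formula: f = (c / (2*pi)) * sqrt(S / (V * L))
Compute V * L = 0.0073 * 0.082 = 0.0005986
Compute S / (V * L) = 0.026 / 0.0005986 = 43.4347
Compute sqrt(43.4347) = 6.590501
Compute c / (2*pi) = 343 / 6.283185 = 54.590148
f = 54.590148 * 6.590501 = 359.78

359.78 Hz


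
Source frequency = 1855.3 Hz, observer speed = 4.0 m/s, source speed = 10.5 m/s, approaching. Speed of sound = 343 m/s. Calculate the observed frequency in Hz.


Given values:
  f_s = 1855.3 Hz, v_o = 4.0 m/s, v_s = 10.5 m/s
  Direction: approaching
Formula: f_o = f_s * (c + v_o) / (c - v_s)
Numerator: c + v_o = 343 + 4.0 = 347.0
Denominator: c - v_s = 343 - 10.5 = 332.5
f_o = 1855.3 * 347.0 / 332.5 = 1936.21

1936.21 Hz


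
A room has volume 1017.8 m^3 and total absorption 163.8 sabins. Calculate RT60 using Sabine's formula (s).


Given values:
  V = 1017.8 m^3
  A = 163.8 sabins
Formula: RT60 = 0.161 * V / A
Numerator: 0.161 * 1017.8 = 163.8658
RT60 = 163.8658 / 163.8 = 1.0

1.0 s


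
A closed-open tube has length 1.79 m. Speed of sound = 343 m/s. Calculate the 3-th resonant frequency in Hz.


Given values:
  Tube type: closed-open, L = 1.79 m, c = 343 m/s, n = 3
Formula: f_n = (2n - 1) * c / (4 * L)
Compute 2n - 1 = 2*3 - 1 = 5
Compute 4 * L = 4 * 1.79 = 7.16
f = 5 * 343 / 7.16
f = 239.53

239.53 Hz


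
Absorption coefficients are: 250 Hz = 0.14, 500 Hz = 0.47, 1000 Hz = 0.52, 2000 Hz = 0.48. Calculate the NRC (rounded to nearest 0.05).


Given values:
  a_250 = 0.14, a_500 = 0.47
  a_1000 = 0.52, a_2000 = 0.48
Formula: NRC = (a250 + a500 + a1000 + a2000) / 4
Sum = 0.14 + 0.47 + 0.52 + 0.48 = 1.61
NRC = 1.61 / 4 = 0.4025
Rounded to nearest 0.05: 0.4

0.4


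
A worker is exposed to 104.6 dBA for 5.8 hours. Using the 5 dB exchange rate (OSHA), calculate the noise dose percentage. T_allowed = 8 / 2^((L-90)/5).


Given values:
  L = 104.6 dBA, T = 5.8 hours
Formula: T_allowed = 8 / 2^((L - 90) / 5)
Compute exponent: (104.6 - 90) / 5 = 2.92
Compute 2^(2.92) = 7.568461
T_allowed = 8 / 7.568461 = 1.057018 hours
Dose = (T / T_allowed) * 100
Dose = (5.8 / 1.057018) * 100 = 548.71

548.71 %
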